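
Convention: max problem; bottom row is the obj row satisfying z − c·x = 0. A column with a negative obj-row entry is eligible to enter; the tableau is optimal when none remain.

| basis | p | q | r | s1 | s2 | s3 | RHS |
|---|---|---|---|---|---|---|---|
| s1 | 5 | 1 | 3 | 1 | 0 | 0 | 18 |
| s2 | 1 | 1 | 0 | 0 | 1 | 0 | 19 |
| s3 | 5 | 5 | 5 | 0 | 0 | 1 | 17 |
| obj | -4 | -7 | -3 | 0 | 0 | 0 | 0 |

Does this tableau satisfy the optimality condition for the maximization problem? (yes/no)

no

The obj-row has a negative entry -7 in column q, so it is not optimal.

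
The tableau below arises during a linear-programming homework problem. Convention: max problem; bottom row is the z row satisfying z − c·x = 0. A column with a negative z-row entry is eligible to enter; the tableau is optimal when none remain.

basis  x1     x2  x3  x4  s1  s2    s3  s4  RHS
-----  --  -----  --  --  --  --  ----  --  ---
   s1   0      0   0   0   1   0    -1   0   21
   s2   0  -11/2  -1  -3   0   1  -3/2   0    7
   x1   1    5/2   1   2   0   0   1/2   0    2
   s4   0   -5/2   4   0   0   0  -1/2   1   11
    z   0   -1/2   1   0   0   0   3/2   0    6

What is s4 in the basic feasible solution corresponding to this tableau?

11

s4 is basic (row 4); its value is the RHS of that row, 11.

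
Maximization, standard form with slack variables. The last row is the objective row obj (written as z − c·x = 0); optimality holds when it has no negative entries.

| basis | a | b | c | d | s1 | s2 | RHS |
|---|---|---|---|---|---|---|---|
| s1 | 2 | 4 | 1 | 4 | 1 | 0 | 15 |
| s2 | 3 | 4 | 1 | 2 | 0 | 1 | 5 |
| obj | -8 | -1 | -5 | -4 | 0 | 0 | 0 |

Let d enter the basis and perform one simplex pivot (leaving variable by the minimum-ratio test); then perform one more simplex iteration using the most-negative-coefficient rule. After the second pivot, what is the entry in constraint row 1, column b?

0

Ratio test on column d — row 1: 15/4 = 15/4; row 2: 5/2 = 5/2. Minimum is 5/2 at row 2 (s2 leaves); pivot element 2.
Divide row 2 by 2; eliminate column d from the other rows.
Second iteration: most negative obj-row entry is -3 in column c, so c enters.
Ratio test on column c — row 1: entry -1 ≤ 0; row 2: (5/2)/(1/2) = 5. Minimum is 5 at row 2 (d leaves); pivot element 1/2.
Divide row 2 by 1/2; eliminate column c from the other rows.
After both pivots, the entry at constraint row 1, column b is 0.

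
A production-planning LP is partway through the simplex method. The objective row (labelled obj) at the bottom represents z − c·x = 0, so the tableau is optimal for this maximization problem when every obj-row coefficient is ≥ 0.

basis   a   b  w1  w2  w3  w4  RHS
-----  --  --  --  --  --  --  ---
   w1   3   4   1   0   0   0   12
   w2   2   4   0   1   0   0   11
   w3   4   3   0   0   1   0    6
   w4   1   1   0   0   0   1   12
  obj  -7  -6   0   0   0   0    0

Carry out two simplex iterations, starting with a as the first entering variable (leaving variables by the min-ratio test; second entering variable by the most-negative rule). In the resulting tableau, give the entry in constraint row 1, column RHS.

4

Ratio test on column a — row 1: 12/3 = 4; row 2: 11/2 = 11/2; row 3: 6/4 = 3/2; row 4: 12/1 = 12. Minimum is 3/2 at row 3 (w3 leaves); pivot element 4.
Divide row 3 by 4; eliminate column a from the other rows.
Second iteration: most negative obj-row entry is -3/4 in column b, so b enters.
Ratio test on column b — row 1: (15/2)/(7/4) = 30/7; row 2: 8/(5/2) = 16/5; row 3: (3/2)/(3/4) = 2; row 4: (21/2)/(1/4) = 42. Minimum is 2 at row 3 (a leaves); pivot element 3/4.
Divide row 3 by 3/4; eliminate column b from the other rows.
After both pivots, the entry at constraint row 1, column RHS is 4.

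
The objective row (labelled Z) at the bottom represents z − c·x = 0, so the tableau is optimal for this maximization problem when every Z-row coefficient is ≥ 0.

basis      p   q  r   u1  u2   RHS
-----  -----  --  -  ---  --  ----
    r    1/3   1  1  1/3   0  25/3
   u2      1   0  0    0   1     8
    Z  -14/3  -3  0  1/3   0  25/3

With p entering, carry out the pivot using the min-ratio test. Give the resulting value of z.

Ratio test on column p — row 1: (25/3)/(1/3) = 25; row 2: 8/1 = 8. Minimum is 8 at row 2 (u2 leaves); pivot element 1.
Pivot on row 2; the Z-row RHS becomes 25/3 − (-14/3)·8 = 137/3.

137/3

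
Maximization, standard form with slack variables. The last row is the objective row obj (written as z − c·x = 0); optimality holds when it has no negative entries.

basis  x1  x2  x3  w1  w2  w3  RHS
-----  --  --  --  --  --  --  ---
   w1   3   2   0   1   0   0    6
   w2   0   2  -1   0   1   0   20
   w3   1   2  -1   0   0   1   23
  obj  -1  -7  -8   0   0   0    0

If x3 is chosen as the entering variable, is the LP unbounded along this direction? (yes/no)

Every constraint-row entry in column x3 is ≤ 0, so increasing x3 is unbounded.

yes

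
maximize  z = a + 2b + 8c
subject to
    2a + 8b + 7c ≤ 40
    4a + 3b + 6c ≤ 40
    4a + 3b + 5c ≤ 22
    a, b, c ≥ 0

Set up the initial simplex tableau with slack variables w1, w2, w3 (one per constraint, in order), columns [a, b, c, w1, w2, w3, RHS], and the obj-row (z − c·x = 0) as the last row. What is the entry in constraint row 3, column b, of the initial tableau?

Constraint 3 has coefficient 3 on b.

3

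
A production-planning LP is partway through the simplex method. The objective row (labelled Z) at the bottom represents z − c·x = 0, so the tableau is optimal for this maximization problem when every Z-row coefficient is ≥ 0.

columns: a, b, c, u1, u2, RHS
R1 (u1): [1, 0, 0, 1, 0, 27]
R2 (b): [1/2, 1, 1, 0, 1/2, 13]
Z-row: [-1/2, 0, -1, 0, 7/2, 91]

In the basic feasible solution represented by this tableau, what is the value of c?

c is not in the basis, so in the current basic feasible solution c = 0.

0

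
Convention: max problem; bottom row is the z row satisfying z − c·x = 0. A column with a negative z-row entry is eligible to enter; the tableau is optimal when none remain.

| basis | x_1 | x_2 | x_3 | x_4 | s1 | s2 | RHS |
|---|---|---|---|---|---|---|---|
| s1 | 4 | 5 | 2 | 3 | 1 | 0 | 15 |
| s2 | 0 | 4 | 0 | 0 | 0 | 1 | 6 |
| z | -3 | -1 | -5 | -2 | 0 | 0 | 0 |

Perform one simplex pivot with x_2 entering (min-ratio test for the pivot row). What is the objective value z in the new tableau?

Ratio test on column x_2 — row 1: 15/5 = 3; row 2: 6/4 = 3/2. Minimum is 3/2 at row 2 (s2 leaves); pivot element 4.
Pivot on row 2; the z-row RHS becomes 0 − (-1)·(3/2) = 3/2.

3/2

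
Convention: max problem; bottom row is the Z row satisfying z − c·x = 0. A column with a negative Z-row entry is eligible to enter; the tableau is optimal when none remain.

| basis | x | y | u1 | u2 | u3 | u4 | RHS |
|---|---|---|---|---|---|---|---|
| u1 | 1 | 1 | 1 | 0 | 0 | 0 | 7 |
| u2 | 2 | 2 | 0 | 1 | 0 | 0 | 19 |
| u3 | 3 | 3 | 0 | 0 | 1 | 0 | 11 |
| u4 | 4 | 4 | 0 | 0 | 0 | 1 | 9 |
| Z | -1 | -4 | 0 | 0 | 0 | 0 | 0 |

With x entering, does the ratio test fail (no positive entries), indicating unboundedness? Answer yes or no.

Column x has positive entries in row(s) 1, 2, 3, 4, so the ratio test bounds it — not unbounded.

no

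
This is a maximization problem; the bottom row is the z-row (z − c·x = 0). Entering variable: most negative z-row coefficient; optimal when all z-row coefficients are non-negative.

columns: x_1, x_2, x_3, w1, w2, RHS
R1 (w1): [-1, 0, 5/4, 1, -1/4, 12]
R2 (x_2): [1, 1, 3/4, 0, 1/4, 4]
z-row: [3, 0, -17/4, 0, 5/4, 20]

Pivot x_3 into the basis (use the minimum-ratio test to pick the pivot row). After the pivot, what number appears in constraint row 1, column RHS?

Ratio test on column x_3 — row 1: 12/(5/4) = 48/5; row 2: 4/(3/4) = 16/3. Minimum is 16/3 at row 2 (x_2 leaves); pivot element 3/4.
Divide row 2 by 3/4; eliminate column x_3 from the other rows.
Row 1 update in column RHS: 12 − (5/4)·(16/3) = 16/3.

16/3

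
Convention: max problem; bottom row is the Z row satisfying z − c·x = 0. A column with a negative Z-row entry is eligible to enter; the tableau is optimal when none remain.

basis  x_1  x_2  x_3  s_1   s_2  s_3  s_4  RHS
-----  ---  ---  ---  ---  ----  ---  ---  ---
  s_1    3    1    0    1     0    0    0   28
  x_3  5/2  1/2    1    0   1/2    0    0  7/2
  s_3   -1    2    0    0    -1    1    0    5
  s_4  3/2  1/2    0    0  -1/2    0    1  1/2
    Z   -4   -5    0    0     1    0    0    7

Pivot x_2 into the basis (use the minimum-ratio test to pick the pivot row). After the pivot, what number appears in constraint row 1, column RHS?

27

Ratio test on column x_2 — row 1: 28/1 = 28; row 2: (7/2)/(1/2) = 7; row 3: 5/2 = 5/2; row 4: (1/2)/(1/2) = 1. Minimum is 1 at row 4 (s_4 leaves); pivot element 1/2.
Divide row 4 by 1/2; eliminate column x_2 from the other rows.
Row 1 update in column RHS: 28 − 1·1 = 27.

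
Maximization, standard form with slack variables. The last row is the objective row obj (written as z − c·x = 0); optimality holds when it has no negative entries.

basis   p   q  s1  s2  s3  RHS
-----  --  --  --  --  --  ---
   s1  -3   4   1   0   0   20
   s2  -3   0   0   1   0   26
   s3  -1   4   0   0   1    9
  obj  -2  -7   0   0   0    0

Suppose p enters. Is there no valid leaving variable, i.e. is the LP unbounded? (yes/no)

yes

Every constraint-row entry in column p is ≤ 0, so increasing p is unbounded.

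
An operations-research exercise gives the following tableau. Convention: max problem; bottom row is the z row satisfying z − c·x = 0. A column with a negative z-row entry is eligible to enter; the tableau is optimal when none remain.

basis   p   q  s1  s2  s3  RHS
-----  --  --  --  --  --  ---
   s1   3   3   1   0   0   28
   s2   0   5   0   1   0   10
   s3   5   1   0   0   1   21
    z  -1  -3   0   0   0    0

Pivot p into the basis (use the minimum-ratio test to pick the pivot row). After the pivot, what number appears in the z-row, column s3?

Ratio test on column p — row 1: 28/3 = 28/3; row 2: entry 0 ≤ 0; row 3: 21/5 = 21/5. Minimum is 21/5 at row 3 (s3 leaves); pivot element 5.
Divide row 3 by 5; eliminate column p from the other rows.
z-row update in column s3: 0 − (-1)·(1/5) = 1/5.

1/5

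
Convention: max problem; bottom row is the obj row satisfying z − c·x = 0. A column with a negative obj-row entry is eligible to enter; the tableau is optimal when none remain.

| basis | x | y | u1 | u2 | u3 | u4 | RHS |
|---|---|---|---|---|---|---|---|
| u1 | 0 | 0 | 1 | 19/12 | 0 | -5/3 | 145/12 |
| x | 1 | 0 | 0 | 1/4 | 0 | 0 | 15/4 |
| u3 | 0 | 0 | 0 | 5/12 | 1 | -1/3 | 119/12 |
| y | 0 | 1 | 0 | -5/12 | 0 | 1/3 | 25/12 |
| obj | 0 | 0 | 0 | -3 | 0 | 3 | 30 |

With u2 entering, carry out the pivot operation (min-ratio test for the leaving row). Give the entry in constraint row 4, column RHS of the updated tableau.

100/19

Ratio test on column u2 — row 1: (145/12)/(19/12) = 145/19; row 2: (15/4)/(1/4) = 15; row 3: (119/12)/(5/12) = 119/5; row 4: entry -5/12 ≤ 0. Minimum is 145/19 at row 1 (u1 leaves); pivot element 19/12.
Divide row 1 by 19/12; eliminate column u2 from the other rows.
Row 4 update in column RHS: 25/12 − (-5/12)·(145/19) = 100/19.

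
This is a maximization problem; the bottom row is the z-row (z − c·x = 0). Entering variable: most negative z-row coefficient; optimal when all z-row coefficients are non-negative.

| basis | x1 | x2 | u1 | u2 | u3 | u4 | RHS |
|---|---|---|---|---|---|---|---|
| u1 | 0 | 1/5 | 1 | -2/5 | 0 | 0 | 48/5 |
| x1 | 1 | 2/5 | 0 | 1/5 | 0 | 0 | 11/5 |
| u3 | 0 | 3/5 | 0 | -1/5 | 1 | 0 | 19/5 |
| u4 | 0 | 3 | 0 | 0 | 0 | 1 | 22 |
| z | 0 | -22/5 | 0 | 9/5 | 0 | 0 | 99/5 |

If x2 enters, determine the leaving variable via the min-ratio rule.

x1

Column x2 entries and ratios — u1: (48/5)/(1/5) = 48; x1: (11/5)/(2/5) = 11/2; u3: (19/5)/(3/5) = 19/3; u4: 22/3 = 22/3.
Smallest ratio is 11/2 in the row of x1, so x1 leaves.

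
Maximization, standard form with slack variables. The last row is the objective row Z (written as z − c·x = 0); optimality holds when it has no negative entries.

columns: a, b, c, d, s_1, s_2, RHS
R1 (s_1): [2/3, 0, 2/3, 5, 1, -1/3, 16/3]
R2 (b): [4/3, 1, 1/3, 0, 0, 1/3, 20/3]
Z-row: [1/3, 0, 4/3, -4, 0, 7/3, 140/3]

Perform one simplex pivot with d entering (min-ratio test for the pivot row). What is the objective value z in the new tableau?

Ratio test on column d — row 1: (16/3)/5 = 16/15; row 2: entry 0 ≤ 0. Minimum is 16/15 at row 1 (s_1 leaves); pivot element 5.
Pivot on row 1; the Z-row RHS becomes 140/3 − (-4)·(16/15) = 764/15.

764/15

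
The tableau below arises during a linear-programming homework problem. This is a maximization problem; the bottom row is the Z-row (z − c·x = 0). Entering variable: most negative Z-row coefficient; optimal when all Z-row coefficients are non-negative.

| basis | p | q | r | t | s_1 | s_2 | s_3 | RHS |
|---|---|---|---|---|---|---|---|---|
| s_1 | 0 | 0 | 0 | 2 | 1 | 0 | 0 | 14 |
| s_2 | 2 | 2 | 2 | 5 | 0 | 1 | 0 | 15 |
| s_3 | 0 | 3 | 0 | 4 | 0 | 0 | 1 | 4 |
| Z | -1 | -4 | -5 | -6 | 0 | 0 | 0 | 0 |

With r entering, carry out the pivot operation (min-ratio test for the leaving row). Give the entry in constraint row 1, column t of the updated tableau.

Ratio test on column r — row 1: entry 0 ≤ 0; row 2: 15/2 = 15/2; row 3: entry 0 ≤ 0. Minimum is 15/2 at row 2 (s_2 leaves); pivot element 2.
Divide row 2 by 2; eliminate column r from the other rows.
Row 1 update in column t: 2 − 0·(5/2) = 2.

2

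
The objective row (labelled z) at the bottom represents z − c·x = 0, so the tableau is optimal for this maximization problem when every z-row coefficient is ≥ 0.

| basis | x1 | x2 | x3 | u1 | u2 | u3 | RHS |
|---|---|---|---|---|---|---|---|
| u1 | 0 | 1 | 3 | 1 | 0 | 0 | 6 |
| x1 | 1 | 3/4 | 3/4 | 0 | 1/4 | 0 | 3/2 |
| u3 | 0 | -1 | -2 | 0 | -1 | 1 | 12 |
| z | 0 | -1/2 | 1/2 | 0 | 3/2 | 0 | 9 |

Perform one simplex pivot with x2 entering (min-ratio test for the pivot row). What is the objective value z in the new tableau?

Ratio test on column x2 — row 1: 6/1 = 6; row 2: (3/2)/(3/4) = 2; row 3: entry -1 ≤ 0. Minimum is 2 at row 2 (x1 leaves); pivot element 3/4.
Pivot on row 2; the z-row RHS becomes 9 − (-1/2)·2 = 10.

10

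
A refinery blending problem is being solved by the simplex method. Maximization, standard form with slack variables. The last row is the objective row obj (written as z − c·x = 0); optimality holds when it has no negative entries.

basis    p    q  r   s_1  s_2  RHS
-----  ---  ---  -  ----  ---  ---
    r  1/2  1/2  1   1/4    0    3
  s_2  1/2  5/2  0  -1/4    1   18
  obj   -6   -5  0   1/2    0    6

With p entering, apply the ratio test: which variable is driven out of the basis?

Column p entries and ratios — r: 3/(1/2) = 6; s_2: 18/(1/2) = 36.
Smallest ratio is 6 in the row of r, so r leaves.

r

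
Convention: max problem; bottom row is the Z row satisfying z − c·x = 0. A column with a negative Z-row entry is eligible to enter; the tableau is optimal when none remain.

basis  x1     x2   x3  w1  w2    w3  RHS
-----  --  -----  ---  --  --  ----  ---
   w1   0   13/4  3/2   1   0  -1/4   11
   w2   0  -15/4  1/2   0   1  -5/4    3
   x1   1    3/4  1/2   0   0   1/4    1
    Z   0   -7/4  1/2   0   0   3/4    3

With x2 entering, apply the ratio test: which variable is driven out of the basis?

x1

Column x2 entries and ratios — w1: 11/(13/4) = 44/13; w2: -15/4 ≤ 0, skip; x1: 1/(3/4) = 4/3.
Smallest ratio is 4/3 in the row of x1, so x1 leaves.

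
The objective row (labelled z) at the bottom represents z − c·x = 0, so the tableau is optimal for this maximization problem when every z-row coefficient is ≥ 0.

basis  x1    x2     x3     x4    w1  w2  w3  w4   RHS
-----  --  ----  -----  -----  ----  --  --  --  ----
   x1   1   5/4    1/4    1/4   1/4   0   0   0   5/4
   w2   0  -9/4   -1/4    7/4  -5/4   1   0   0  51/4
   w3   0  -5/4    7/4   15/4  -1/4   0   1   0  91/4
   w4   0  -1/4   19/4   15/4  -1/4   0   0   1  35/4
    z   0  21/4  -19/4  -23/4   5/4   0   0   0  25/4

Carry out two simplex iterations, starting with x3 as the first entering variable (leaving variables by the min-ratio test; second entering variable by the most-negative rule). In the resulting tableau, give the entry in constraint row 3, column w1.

Ratio test on column x3 — row 1: (5/4)/(1/4) = 5; row 2: entry -1/4 ≤ 0; row 3: (91/4)/(7/4) = 13; row 4: (35/4)/(19/4) = 35/19. Minimum is 35/19 at row 4 (w4 leaves); pivot element 19/4.
Divide row 4 by 19/4; eliminate column x3 from the other rows.
Second iteration: most negative z-row entry is -2 in column x4, so x4 enters.
Ratio test on column x4 — row 1: (15/19)/(1/19) = 15; row 2: (251/19)/(37/19) = 251/37; row 3: (371/19)/(45/19) = 371/45; row 4: (35/19)/(15/19) = 7/3. Minimum is 7/3 at row 4 (x3 leaves); pivot element 15/19.
Divide row 4 by 15/19; eliminate column x4 from the other rows.
After both pivots, the entry at constraint row 3, column w1 is 0.

0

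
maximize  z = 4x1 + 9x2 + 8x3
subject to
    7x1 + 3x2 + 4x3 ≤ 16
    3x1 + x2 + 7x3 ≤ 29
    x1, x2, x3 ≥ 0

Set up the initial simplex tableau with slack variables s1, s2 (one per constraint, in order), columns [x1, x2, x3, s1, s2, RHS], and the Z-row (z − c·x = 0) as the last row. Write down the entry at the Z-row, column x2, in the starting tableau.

The Z-row carries the negated objective coefficients: the x2 entry is -9.

-9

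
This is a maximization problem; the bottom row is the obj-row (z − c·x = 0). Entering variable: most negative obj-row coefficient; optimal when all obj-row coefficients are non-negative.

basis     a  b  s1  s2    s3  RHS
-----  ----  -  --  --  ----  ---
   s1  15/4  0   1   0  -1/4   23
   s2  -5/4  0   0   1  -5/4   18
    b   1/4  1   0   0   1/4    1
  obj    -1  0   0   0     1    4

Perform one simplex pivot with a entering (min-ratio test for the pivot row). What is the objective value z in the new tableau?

8

Ratio test on column a — row 1: 23/(15/4) = 92/15; row 2: entry -5/4 ≤ 0; row 3: 1/(1/4) = 4. Minimum is 4 at row 3 (b leaves); pivot element 1/4.
Pivot on row 3; the obj-row RHS becomes 4 − (-1)·4 = 8.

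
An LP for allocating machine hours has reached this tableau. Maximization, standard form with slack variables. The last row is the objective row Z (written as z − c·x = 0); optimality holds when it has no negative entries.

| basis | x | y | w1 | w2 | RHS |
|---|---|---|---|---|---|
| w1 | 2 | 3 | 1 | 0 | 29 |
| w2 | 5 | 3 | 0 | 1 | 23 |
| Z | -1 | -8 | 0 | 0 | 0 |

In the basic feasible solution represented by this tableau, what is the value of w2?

23

w2 is basic (row 2); its value is the RHS of that row, 23.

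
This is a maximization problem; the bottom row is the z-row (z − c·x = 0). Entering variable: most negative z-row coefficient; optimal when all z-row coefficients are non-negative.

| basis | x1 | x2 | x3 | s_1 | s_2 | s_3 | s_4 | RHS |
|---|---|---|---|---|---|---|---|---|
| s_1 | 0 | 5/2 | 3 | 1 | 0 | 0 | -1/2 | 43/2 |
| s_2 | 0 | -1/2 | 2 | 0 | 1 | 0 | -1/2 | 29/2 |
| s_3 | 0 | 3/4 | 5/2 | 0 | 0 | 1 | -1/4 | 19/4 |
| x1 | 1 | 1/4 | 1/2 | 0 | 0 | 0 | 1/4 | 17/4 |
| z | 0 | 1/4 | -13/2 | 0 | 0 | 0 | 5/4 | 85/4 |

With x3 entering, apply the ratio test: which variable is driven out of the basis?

Column x3 entries and ratios — s_1: (43/2)/3 = 43/6; s_2: (29/2)/2 = 29/4; s_3: (19/4)/(5/2) = 19/10; x1: (17/4)/(1/2) = 17/2.
Smallest ratio is 19/10 in the row of s_3, so s_3 leaves.

s_3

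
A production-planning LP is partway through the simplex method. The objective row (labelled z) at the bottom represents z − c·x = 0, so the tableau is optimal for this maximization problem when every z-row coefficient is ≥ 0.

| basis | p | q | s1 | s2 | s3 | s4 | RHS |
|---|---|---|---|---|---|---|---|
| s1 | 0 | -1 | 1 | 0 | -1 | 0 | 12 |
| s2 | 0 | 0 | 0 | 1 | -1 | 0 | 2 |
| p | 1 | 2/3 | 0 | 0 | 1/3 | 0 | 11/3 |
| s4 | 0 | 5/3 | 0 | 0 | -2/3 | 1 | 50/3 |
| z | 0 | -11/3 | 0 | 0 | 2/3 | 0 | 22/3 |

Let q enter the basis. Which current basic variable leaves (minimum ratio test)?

Column q entries and ratios — s1: -1 ≤ 0, skip; s2: 0 ≤ 0, skip; p: (11/3)/(2/3) = 11/2; s4: (50/3)/(5/3) = 10.
Smallest ratio is 11/2 in the row of p, so p leaves.

p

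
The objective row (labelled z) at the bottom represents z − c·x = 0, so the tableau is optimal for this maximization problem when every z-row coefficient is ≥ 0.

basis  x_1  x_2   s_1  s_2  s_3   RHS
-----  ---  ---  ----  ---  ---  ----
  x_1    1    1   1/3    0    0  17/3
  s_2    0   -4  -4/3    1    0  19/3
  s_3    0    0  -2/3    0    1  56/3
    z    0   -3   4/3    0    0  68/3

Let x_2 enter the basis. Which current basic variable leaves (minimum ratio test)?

Column x_2 entries and ratios — x_1: (17/3)/1 = 17/3; s_2: -4 ≤ 0, skip; s_3: 0 ≤ 0, skip.
Smallest ratio is 17/3 in the row of x_1, so x_1 leaves.

x_1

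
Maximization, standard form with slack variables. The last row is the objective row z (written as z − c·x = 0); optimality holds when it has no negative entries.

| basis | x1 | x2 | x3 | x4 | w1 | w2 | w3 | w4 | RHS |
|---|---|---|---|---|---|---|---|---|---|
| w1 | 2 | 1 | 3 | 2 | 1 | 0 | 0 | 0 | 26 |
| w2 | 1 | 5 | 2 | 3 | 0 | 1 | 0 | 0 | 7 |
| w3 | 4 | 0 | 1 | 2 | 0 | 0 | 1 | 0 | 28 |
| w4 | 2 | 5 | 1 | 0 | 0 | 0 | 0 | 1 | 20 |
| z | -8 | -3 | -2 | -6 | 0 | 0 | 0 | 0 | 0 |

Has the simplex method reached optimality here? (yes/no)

The z-row has a negative entry -8 in column x1, so it is not optimal.

no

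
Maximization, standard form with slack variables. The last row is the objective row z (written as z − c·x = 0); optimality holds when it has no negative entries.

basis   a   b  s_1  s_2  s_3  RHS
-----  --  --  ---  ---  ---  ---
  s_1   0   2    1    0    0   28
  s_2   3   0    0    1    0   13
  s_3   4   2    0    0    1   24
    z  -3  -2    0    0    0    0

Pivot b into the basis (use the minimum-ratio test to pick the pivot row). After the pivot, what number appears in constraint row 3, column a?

Ratio test on column b — row 1: 28/2 = 14; row 2: entry 0 ≤ 0; row 3: 24/2 = 12. Minimum is 12 at row 3 (s_3 leaves); pivot element 2.
Divide row 3 by 2; eliminate column b from the other rows.
In the new row 3, the a entry is the old entry divided by the pivot: 4/2 = 2.

2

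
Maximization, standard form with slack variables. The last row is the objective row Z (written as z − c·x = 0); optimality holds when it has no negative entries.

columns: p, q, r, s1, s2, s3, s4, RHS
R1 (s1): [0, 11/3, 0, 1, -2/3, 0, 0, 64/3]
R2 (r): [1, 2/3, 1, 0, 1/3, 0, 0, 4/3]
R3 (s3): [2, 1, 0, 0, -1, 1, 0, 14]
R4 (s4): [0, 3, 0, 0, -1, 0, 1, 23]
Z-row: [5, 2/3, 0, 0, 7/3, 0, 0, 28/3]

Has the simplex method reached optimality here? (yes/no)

Every Z-row coefficient is ≥ 0, so the tableau is optimal.

yes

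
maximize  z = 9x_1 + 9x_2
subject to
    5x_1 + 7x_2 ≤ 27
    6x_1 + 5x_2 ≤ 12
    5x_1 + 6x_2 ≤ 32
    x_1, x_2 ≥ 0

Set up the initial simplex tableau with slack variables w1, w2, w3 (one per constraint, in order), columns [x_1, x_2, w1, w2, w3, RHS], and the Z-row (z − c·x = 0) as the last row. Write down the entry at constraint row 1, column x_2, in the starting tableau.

7

Constraint 1 has coefficient 7 on x_2.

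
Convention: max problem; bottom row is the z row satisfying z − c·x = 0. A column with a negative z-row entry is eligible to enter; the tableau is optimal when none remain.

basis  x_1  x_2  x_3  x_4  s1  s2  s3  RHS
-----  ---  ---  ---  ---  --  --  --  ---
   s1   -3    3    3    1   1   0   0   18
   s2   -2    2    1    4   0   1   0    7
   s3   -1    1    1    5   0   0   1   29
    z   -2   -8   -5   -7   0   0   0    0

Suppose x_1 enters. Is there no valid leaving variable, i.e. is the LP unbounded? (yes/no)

yes

Every constraint-row entry in column x_1 is ≤ 0, so increasing x_1 is unbounded.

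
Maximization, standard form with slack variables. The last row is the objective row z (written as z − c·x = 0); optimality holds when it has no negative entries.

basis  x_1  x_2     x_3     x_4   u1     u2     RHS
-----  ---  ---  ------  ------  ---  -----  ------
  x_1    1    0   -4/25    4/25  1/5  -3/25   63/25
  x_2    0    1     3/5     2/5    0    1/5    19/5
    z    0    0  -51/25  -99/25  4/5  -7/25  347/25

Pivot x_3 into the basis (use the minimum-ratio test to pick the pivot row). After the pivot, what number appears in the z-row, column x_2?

17/5

Ratio test on column x_3 — row 1: entry -4/25 ≤ 0; row 2: (19/5)/(3/5) = 19/3. Minimum is 19/3 at row 2 (x_2 leaves); pivot element 3/5.
Divide row 2 by 3/5; eliminate column x_3 from the other rows.
z-row update in column x_2: 0 − (-51/25)·(5/3) = 17/5.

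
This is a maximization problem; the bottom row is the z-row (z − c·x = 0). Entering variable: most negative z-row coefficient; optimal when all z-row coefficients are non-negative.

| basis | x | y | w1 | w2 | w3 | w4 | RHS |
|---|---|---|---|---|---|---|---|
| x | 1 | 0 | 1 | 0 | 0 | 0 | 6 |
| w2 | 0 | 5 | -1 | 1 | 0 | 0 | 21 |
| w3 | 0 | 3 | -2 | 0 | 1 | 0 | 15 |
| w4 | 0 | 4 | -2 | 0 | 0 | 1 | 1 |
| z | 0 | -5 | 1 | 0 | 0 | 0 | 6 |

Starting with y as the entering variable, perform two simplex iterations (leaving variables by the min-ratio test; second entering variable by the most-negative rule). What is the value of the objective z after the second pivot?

65/4

Ratio test on column y — row 1: entry 0 ≤ 0; row 2: 21/5 = 21/5; row 3: 15/3 = 5; row 4: 1/4 = 1/4. Minimum is 1/4 at row 4 (w4 leaves); pivot element 4.
Pivot on row 4; the z-row RHS becomes 6 − (-5)·(1/4) = 29/4.
Next entering variable (most negative z-row entry -3/2): w1.
Ratio test on column w1 — row 1: 6/1 = 6; row 2: (79/4)/(3/2) = 79/6; row 3: entry -1/2 ≤ 0; row 4: entry -1/2 ≤ 0. Minimum is 6 at row 1 (x leaves); pivot element 1.
After the second pivot the z-row RHS is 29/4 − (-3/2)·6 = 65/4.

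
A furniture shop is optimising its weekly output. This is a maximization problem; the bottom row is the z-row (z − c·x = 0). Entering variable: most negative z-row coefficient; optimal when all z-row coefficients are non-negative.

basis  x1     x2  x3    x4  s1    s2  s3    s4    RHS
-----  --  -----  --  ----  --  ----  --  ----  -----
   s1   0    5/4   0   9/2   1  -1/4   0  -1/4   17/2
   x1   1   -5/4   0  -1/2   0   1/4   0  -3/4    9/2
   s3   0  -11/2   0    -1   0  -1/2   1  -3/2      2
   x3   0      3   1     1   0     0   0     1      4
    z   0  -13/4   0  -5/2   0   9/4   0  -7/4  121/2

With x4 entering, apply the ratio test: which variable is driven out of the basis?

s1

Column x4 entries and ratios — s1: (17/2)/(9/2) = 17/9; x1: -1/2 ≤ 0, skip; s3: -1 ≤ 0, skip; x3: 4/1 = 4.
Smallest ratio is 17/9 in the row of s1, so s1 leaves.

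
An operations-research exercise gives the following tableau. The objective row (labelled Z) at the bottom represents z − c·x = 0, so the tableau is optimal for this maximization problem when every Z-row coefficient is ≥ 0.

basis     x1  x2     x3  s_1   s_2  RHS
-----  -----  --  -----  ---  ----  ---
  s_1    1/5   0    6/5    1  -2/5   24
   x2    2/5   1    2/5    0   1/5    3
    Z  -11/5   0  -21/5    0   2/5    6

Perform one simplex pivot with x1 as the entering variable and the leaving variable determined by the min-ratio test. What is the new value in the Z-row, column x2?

11/2

Ratio test on column x1 — row 1: 24/(1/5) = 120; row 2: 3/(2/5) = 15/2. Minimum is 15/2 at row 2 (x2 leaves); pivot element 2/5.
Divide row 2 by 2/5; eliminate column x1 from the other rows.
Z-row update in column x2: 0 − (-11/5)·(5/2) = 11/2.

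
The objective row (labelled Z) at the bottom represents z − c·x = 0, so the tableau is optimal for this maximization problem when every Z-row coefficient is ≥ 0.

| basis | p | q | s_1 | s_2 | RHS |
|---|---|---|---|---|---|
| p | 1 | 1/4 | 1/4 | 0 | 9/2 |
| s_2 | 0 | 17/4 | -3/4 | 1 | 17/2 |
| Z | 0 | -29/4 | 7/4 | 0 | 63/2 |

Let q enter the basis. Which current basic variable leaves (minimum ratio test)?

s_2

Column q entries and ratios — p: (9/2)/(1/4) = 18; s_2: (17/2)/(17/4) = 2.
Smallest ratio is 2 in the row of s_2, so s_2 leaves.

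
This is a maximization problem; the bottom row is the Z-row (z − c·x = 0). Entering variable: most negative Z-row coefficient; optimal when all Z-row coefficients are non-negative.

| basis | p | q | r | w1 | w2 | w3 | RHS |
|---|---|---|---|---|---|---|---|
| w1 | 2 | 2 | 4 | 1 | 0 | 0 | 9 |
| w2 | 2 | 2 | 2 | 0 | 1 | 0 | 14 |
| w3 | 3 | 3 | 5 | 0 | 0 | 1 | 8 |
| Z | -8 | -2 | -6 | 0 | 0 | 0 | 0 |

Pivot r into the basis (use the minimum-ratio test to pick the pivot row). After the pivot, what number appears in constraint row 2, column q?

Ratio test on column r — row 1: 9/4 = 9/4; row 2: 14/2 = 7; row 3: 8/5 = 8/5. Minimum is 8/5 at row 3 (w3 leaves); pivot element 5.
Divide row 3 by 5; eliminate column r from the other rows.
Row 2 update in column q: 2 − 2·(3/5) = 4/5.

4/5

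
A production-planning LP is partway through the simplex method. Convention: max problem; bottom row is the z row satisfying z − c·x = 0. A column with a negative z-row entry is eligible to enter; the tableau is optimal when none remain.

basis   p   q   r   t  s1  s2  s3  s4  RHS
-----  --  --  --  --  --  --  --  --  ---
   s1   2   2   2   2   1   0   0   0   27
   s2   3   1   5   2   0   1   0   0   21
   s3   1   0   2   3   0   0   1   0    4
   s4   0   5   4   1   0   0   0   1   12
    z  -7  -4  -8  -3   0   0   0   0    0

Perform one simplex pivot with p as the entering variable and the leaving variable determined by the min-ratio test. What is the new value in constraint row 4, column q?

5

Ratio test on column p — row 1: 27/2 = 27/2; row 2: 21/3 = 7; row 3: 4/1 = 4; row 4: entry 0 ≤ 0. Minimum is 4 at row 3 (s3 leaves); pivot element 1.
Divide row 3 by 1; eliminate column p from the other rows.
Row 4 update in column q: 5 − 0·0 = 5.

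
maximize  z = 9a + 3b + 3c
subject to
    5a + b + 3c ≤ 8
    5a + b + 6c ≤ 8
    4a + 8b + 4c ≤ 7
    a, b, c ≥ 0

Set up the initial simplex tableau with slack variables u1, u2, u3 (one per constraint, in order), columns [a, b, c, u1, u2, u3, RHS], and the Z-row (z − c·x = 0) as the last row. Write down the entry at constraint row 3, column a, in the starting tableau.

4

Constraint 3 has coefficient 4 on a.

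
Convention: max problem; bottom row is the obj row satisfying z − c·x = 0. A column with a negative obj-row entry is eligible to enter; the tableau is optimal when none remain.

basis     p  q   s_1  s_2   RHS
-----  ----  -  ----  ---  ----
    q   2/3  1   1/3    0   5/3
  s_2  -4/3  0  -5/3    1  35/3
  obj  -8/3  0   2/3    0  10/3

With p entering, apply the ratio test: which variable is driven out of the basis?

q

Column p entries and ratios — q: (5/3)/(2/3) = 5/2; s_2: -4/3 ≤ 0, skip.
Smallest ratio is 5/2 in the row of q, so q leaves.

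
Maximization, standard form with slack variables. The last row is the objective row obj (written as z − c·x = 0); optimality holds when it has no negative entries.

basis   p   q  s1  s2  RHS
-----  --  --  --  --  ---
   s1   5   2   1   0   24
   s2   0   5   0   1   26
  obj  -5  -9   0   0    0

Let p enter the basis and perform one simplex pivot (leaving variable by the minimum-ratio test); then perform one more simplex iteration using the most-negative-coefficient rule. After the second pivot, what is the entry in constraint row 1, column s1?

1/5

Ratio test on column p — row 1: 24/5 = 24/5; row 2: entry 0 ≤ 0. Minimum is 24/5 at row 1 (s1 leaves); pivot element 5.
Divide row 1 by 5; eliminate column p from the other rows.
Second iteration: most negative obj-row entry is -7 in column q, so q enters.
Ratio test on column q — row 1: (24/5)/(2/5) = 12; row 2: 26/5 = 26/5. Minimum is 26/5 at row 2 (s2 leaves); pivot element 5.
Divide row 2 by 5; eliminate column q from the other rows.
After both pivots, the entry at constraint row 1, column s1 is 1/5.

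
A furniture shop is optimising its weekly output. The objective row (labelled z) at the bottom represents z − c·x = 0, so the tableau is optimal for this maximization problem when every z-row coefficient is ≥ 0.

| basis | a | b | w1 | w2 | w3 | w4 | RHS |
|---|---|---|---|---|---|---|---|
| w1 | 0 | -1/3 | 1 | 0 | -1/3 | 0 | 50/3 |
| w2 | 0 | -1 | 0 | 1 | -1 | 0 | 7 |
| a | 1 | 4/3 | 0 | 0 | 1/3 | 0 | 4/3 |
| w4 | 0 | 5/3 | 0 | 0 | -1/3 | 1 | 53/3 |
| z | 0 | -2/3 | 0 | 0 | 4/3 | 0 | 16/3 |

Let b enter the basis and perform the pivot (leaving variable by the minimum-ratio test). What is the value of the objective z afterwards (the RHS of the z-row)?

6

Ratio test on column b — row 1: entry -1/3 ≤ 0; row 2: entry -1 ≤ 0; row 3: (4/3)/(4/3) = 1; row 4: (53/3)/(5/3) = 53/5. Minimum is 1 at row 3 (a leaves); pivot element 4/3.
Pivot on row 3; the z-row RHS becomes 16/3 − (-2/3)·1 = 6.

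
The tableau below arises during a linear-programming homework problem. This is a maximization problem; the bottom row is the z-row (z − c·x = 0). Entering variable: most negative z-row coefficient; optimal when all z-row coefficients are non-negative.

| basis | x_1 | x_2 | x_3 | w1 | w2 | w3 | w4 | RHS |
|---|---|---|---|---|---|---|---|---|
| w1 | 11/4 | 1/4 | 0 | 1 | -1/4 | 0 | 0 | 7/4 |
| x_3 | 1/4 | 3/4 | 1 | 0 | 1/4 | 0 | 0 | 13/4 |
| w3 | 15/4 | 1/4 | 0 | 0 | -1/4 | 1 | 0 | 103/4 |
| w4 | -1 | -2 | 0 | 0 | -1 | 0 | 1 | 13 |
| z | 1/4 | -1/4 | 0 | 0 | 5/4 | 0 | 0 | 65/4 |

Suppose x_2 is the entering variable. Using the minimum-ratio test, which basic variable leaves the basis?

Column x_2 entries and ratios — w1: (7/4)/(1/4) = 7; x_3: (13/4)/(3/4) = 13/3; w3: (103/4)/(1/4) = 103; w4: -2 ≤ 0, skip.
Smallest ratio is 13/3 in the row of x_3, so x_3 leaves.

x_3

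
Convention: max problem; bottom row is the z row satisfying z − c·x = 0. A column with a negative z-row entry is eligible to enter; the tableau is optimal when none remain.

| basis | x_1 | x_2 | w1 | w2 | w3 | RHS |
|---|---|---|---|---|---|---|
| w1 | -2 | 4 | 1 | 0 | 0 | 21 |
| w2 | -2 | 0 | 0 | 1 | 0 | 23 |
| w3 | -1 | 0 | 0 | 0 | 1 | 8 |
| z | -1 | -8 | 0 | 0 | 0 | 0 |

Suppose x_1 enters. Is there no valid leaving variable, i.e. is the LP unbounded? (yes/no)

Every constraint-row entry in column x_1 is ≤ 0, so increasing x_1 is unbounded.

yes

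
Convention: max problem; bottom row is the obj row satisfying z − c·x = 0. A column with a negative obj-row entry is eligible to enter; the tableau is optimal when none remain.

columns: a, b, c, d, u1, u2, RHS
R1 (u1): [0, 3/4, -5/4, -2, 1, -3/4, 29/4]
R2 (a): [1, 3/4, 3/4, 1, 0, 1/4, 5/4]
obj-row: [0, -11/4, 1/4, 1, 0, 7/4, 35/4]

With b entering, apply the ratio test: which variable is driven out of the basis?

Column b entries and ratios — u1: (29/4)/(3/4) = 29/3; a: (5/4)/(3/4) = 5/3.
Smallest ratio is 5/3 in the row of a, so a leaves.

a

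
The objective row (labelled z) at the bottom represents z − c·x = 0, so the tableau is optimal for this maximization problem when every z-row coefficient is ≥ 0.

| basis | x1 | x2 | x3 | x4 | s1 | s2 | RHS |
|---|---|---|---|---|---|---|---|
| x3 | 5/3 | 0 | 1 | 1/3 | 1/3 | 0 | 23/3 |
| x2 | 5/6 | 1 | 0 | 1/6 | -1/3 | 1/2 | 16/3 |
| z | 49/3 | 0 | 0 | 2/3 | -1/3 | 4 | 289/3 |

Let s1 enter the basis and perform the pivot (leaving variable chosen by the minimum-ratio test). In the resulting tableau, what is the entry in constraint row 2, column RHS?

13

Ratio test on column s1 — row 1: (23/3)/(1/3) = 23; row 2: entry -1/3 ≤ 0. Minimum is 23 at row 1 (x3 leaves); pivot element 1/3.
Divide row 1 by 1/3; eliminate column s1 from the other rows.
Row 2 update in column RHS: 16/3 − (-1/3)·23 = 13.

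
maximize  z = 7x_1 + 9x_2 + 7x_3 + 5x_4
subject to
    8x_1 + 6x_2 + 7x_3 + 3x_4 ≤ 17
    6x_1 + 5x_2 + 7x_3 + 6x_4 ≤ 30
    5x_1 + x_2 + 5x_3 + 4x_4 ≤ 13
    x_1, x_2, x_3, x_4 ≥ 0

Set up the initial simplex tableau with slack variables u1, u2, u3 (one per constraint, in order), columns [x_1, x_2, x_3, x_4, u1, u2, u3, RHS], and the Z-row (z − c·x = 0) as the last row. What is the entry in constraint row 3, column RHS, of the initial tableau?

13

The RHS of constraint 3 is b_3 = 13.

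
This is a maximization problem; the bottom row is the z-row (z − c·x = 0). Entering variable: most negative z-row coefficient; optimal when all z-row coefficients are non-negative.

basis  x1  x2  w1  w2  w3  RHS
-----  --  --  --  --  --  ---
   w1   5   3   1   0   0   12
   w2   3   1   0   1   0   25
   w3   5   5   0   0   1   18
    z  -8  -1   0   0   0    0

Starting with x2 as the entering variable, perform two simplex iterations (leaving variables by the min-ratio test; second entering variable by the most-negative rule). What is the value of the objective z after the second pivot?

39/5

Ratio test on column x2 — row 1: 12/3 = 4; row 2: 25/1 = 25; row 3: 18/5 = 18/5. Minimum is 18/5 at row 3 (w3 leaves); pivot element 5.
Pivot on row 3; the z-row RHS becomes 0 − (-1)·(18/5) = 18/5.
Next entering variable (most negative z-row entry -7): x1.
Ratio test on column x1 — row 1: (6/5)/2 = 3/5; row 2: (107/5)/2 = 107/10; row 3: (18/5)/1 = 18/5. Minimum is 3/5 at row 1 (w1 leaves); pivot element 2.
After the second pivot the z-row RHS is 18/5 − (-7)·(3/5) = 39/5.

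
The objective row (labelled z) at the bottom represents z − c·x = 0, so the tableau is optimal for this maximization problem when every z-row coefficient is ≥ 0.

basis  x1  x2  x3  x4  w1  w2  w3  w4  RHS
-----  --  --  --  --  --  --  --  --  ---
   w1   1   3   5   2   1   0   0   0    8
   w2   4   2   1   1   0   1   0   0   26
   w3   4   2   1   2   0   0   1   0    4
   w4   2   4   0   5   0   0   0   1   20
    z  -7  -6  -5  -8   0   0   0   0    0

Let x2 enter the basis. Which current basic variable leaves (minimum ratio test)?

Column x2 entries and ratios — w1: 8/3 = 8/3; w2: 26/2 = 13; w3: 4/2 = 2; w4: 20/4 = 5.
Smallest ratio is 2 in the row of w3, so w3 leaves.

w3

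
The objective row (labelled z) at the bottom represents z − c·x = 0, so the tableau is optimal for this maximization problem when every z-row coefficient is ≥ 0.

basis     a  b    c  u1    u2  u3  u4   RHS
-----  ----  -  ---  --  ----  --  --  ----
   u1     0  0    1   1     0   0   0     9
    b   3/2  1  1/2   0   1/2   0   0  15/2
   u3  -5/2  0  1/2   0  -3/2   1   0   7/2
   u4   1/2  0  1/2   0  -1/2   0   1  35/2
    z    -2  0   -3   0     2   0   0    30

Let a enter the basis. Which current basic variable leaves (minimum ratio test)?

b

Column a entries and ratios — u1: 0 ≤ 0, skip; b: (15/2)/(3/2) = 5; u3: -5/2 ≤ 0, skip; u4: (35/2)/(1/2) = 35.
Smallest ratio is 5 in the row of b, so b leaves.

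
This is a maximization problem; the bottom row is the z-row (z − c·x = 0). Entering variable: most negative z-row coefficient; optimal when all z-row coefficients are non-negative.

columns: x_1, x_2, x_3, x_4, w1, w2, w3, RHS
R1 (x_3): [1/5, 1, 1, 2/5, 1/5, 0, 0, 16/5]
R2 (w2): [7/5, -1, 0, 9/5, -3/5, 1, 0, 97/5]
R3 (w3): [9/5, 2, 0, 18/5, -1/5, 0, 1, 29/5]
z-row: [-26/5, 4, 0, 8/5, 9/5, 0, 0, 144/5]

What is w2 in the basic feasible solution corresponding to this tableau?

w2 is basic (row 2); its value is the RHS of that row, 97/5.

97/5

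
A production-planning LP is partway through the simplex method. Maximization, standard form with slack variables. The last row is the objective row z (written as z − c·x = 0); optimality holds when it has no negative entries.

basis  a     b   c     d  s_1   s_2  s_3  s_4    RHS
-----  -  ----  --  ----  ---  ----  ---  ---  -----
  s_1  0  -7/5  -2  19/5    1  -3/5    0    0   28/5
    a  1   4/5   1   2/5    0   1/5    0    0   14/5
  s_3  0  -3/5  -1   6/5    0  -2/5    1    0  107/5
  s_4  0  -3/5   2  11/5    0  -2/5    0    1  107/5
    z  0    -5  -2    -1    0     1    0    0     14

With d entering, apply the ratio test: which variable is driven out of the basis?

Column d entries and ratios — s_1: (28/5)/(19/5) = 28/19; a: (14/5)/(2/5) = 7; s_3: (107/5)/(6/5) = 107/6; s_4: (107/5)/(11/5) = 107/11.
Smallest ratio is 28/19 in the row of s_1, so s_1 leaves.

s_1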